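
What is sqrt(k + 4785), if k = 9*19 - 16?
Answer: 2*sqrt(1235) ≈ 70.285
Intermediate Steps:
k = 155 (k = 171 - 16 = 155)
sqrt(k + 4785) = sqrt(155 + 4785) = sqrt(4940) = 2*sqrt(1235)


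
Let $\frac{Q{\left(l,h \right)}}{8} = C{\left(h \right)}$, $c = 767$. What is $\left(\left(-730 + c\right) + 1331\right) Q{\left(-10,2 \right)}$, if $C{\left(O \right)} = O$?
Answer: $21888$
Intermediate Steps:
$Q{\left(l,h \right)} = 8 h$
$\left(\left(-730 + c\right) + 1331\right) Q{\left(-10,2 \right)} = \left(\left(-730 + 767\right) + 1331\right) 8 \cdot 2 = \left(37 + 1331\right) 16 = 1368 \cdot 16 = 21888$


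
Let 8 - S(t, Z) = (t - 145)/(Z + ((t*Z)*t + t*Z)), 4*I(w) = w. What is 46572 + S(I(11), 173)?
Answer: 1458561816/31313 ≈ 46580.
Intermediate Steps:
I(w) = w/4
S(t, Z) = 8 - (-145 + t)/(Z + Z*t + Z*t**2) (S(t, Z) = 8 - (t - 145)/(Z + ((t*Z)*t + t*Z)) = 8 - (-145 + t)/(Z + ((Z*t)*t + Z*t)) = 8 - (-145 + t)/(Z + (Z*t**2 + Z*t)) = 8 - (-145 + t)/(Z + (Z*t + Z*t**2)) = 8 - (-145 + t)/(Z + Z*t + Z*t**2))
46572 + S(I(11), 173) = 46572 + (145 - 11/4 + 8*173 + 8*173*((1/4)*11) + 8*173*((1/4)*11)**2)/(173*(1 + (1/4)*11 + ((1/4)*11)**2)) = 46572 + (145 - 1*11/4 + 1384 + 8*173*(11/4) + 8*173*(11/4)**2)/(173*(1 + 11/4 + (11/4)**2)) = 46572 + (145 - 11/4 + 1384 + 3806 + 8*173*(121/16))/(173*(1 + 11/4 + 121/16)) = 46572 + (145 - 11/4 + 1384 + 3806 + 20933/2)/(173*(181/16)) = 46572 + (1/173)*(16/181)*(63195/4) = 46572 + 252780/31313 = 1458561816/31313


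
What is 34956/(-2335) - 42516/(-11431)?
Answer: -300307176/26691385 ≈ -11.251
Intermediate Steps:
34956/(-2335) - 42516/(-11431) = 34956*(-1/2335) - 42516*(-1/11431) = -34956/2335 + 42516/11431 = -300307176/26691385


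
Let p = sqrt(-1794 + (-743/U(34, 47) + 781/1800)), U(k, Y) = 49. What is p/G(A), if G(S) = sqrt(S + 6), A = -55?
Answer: sqrt(319059862)/2940 ≈ 6.0756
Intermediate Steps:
p = I*sqrt(319059862)/420 (p = sqrt(-1794 + (-743/49 + 781/1800)) = sqrt(-1794 - 1299131/88200) = sqrt(-159529931/88200) = I*sqrt(319059862)/420 ≈ 42.529*I)
G(S) = sqrt(6 + S)
p/G(A) = (I*sqrt(319059862)/420)/(sqrt(6 - 55)) = (I*sqrt(319059862)/420)/(sqrt(-49)) = (I*sqrt(319059862)/420)/((7*I)) = (I*sqrt(319059862)/420)*(-I/7) = sqrt(319059862)/2940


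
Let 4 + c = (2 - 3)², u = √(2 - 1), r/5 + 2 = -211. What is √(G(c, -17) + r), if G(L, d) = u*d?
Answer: I*√1082 ≈ 32.894*I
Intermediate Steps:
r = -1065 (r = -10 + 5*(-211) = -10 - 1055 = -1065)
u = 1 (u = √1 = 1)
c = -3 (c = -4 + (2 - 3)² = -4 + (-1)² = -4 + 1 = -3)
G(L, d) = d (G(L, d) = 1*d = d)
√(G(c, -17) + r) = √(-17 - 1065) = √(-1082) = I*√1082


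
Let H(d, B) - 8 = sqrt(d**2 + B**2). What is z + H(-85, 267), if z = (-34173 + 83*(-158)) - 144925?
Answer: -192204 + sqrt(78514) ≈ -1.9192e+5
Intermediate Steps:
z = -192212 (z = (-34173 - 13114) - 144925 = -47287 - 144925 = -192212)
H(d, B) = 8 + sqrt(B**2 + d**2) (H(d, B) = 8 + sqrt(d**2 + B**2) = 8 + sqrt(B**2 + d**2))
z + H(-85, 267) = -192212 + (8 + sqrt(267**2 + (-85)**2)) = -192212 + (8 + sqrt(71289 + 7225)) = -192212 + (8 + sqrt(78514)) = -192204 + sqrt(78514)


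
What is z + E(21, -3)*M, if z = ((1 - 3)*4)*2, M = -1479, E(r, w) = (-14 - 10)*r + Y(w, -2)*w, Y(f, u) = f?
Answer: 732089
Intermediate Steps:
E(r, w) = w² - 24*r (E(r, w) = (-14 - 10)*r + w*w = -24*r + w² = w² - 24*r)
z = -16 (z = -2*4*2 = -8*2 = -16)
z + E(21, -3)*M = -16 + ((-3)² - 24*21)*(-1479) = -16 + (9 - 504)*(-1479) = -16 - 495*(-1479) = -16 + 732105 = 732089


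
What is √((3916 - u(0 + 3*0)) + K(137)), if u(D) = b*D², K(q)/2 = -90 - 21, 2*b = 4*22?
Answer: √3694 ≈ 60.778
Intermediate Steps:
b = 44 (b = (4*22)/2 = (½)*88 = 44)
K(q) = -222 (K(q) = 2*(-90 - 21) = 2*(-111) = -222)
u(D) = 44*D²
√((3916 - u(0 + 3*0)) + K(137)) = √((3916 - 44*(0 + 3*0)²) - 222) = √((3916 - 44*(0 + 0)²) - 222) = √((3916 - 44*0²) - 222) = √((3916 - 44*0) - 222) = √((3916 - 1*0) - 222) = √((3916 + 0) - 222) = √(3916 - 222) = √3694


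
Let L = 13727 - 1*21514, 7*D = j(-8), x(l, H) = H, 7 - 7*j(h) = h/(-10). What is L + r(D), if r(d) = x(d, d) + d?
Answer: -1907753/245 ≈ -7786.8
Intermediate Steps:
j(h) = 1 + h/70 (j(h) = 1 - h/(7*(-10)) = 1 - h*(-1)/(7*10) = 1 - (-1)*h/70 = 1 + h/70)
D = 31/245 (D = (1 + (1/70)*(-8))/7 = (1 - 4/35)/7 = (⅐)*(31/35) = 31/245 ≈ 0.12653)
L = -7787 (L = 13727 - 21514 = -7787)
r(d) = 2*d (r(d) = d + d = 2*d)
L + r(D) = -7787 + 2*(31/245) = -7787 + 62/245 = -1907753/245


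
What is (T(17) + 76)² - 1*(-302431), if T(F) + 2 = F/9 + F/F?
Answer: 24975775/81 ≈ 3.0834e+5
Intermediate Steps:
T(F) = -1 + F/9 (T(F) = -2 + (F/9 + F/F) = -2 + (F*(⅑) + 1) = -2 + (F/9 + 1) = -2 + (1 + F/9) = -1 + F/9)
(T(17) + 76)² - 1*(-302431) = ((-1 + (⅑)*17) + 76)² - 1*(-302431) = ((-1 + 17/9) + 76)² + 302431 = (8/9 + 76)² + 302431 = (692/9)² + 302431 = 478864/81 + 302431 = 24975775/81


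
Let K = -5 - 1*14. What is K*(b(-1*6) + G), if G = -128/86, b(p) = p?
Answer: 6118/43 ≈ 142.28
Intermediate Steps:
K = -19 (K = -5 - 14 = -19)
G = -64/43 (G = -128*1/86 = -64/43 ≈ -1.4884)
K*(b(-1*6) + G) = -19*(-1*6 - 64/43) = -19*(-6 - 64/43) = -19*(-322/43) = 6118/43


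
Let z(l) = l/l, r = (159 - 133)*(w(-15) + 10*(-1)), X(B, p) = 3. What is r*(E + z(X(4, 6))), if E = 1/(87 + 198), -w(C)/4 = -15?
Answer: 74360/57 ≈ 1304.6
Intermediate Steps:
w(C) = 60 (w(C) = -4*(-15) = 60)
E = 1/285 ≈ 0.0035088
r = 1300 (r = (159 - 133)*(60 + 10*(-1)) = 26*(60 - 10) = 26*50 = 1300)
z(l) = 1
r*(E + z(X(4, 6))) = 1300*(1/285 + 1) = 1300*(286/285) = 74360/57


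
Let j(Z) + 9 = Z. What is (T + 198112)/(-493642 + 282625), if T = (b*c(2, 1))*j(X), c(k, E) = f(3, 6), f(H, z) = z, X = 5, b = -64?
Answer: -199648/211017 ≈ -0.94612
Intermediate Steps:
c(k, E) = 6
j(Z) = -9 + Z
T = 1536 (T = (-64*6)*(-9 + 5) = -384*(-4) = 1536)
(T + 198112)/(-493642 + 282625) = (1536 + 198112)/(-493642 + 282625) = 199648/(-211017) = 199648*(-1/211017) = -199648/211017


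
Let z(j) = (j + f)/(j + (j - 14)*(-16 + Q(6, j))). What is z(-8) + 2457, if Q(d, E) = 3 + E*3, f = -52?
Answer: 990141/403 ≈ 2456.9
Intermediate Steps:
Q(d, E) = 3 + 3*E
z(j) = (-52 + j)/(j + (-14 + j)*(-13 + 3*j)) (z(j) = (j - 52)/(j + (j - 14)*(-16 + (3 + 3*j))) = (-52 + j)/(j + (-14 + j)*(-13 + 3*j)))
z(-8) + 2457 = (-52 - 8)/(182 - 54*(-8) + 3*(-8)²) + 2457 = -60/(182 + 432 + 3*64) + 2457 = -60/(182 + 432 + 192) + 2457 = -60/806 + 2457 = (1/806)*(-60) + 2457 = -30/403 + 2457 = 990141/403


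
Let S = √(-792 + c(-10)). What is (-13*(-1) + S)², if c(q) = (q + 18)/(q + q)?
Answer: (65 + I*√19810)²/25 ≈ -623.4 + 731.89*I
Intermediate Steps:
c(q) = (18 + q)/(2*q) (c(q) = (18 + q)/((2*q)) = (18 + q)*(1/(2*q)) = (18 + q)/(2*q))
S = I*√19810/5 (S = √(-792 + (½)*(18 - 10)/(-10)) = √(-792 + (½)*(-⅒)*8) = √(-792 - ⅖) = √(-3962/5) = I*√19810/5 ≈ 28.15*I)
(-13*(-1) + S)² = (-13*(-1) + I*√19810/5)² = (13 + I*√19810/5)²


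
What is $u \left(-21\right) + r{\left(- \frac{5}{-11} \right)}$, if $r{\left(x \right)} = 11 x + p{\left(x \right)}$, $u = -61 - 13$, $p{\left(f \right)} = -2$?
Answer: $1557$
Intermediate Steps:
$u = -74$ ($u = -61 - 13 = -74$)
$r{\left(x \right)} = -2 + 11 x$ ($r{\left(x \right)} = 11 x - 2 = -2 + 11 x$)
$u \left(-21\right) + r{\left(- \frac{5}{-11} \right)} = \left(-74\right) \left(-21\right) - \left(2 - 11 \left(- \frac{5}{-11}\right)\right) = 1554 - \left(2 - 11 \left(\left(-5\right) \left(- \frac{1}{11}\right)\right)\right) = 1554 + \left(-2 + 11 \cdot \frac{5}{11}\right) = 1554 + \left(-2 + 5\right) = 1554 + 3 = 1557$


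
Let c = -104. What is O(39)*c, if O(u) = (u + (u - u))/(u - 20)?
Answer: -4056/19 ≈ -213.47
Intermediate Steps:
O(u) = u/(-20 + u) (O(u) = (u + 0)/(-20 + u) = u/(-20 + u))
O(39)*c = (39/(-20 + 39))*(-104) = (39/19)*(-104) = -4056/19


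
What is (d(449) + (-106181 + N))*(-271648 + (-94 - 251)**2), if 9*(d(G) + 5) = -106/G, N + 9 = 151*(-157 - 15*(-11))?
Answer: 64750700448979/4041 ≈ 1.6023e+10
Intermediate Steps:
N = 1199 (N = -9 + 151*(-157 - 15*(-11)) = -9 + 151*(-157 + 165) = -9 + 151*8 = -9 + 1208 = 1199)
d(G) = -5 - 106/(9*G) (d(G) = -5 + (-106/G)/9 = -5 - 106/(9*G))
(d(449) + (-106181 + N))*(-271648 + (-94 - 251)**2) = ((-5 - 106/9/449) + (-106181 + 1199))*(-271648 + (-94 - 251)**2) = ((-5 - 106/9*1/449) - 104982)*(-271648 + (-345)**2) = ((-5 - 106/4041) - 104982)*(-271648 + 119025) = (-20311/4041 - 104982)*(-152623) = -424252573/4041*(-152623) = 64750700448979/4041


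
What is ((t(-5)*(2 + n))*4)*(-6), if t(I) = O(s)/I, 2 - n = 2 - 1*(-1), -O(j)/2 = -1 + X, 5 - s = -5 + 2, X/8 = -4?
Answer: 1584/5 ≈ 316.80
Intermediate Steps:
X = -32 (X = 8*(-4) = -32)
s = 8 (s = 5 - (-5 + 2) = 5 - 1*(-3) = 5 + 3 = 8)
O(j) = 66 (O(j) = -2*(-1 - 32) = -2*(-33) = 66)
n = -1 (n = 2 - (2 - 1*(-1)) = 2 - (2 + 1) = 2 - 1*3 = 2 - 3 = -1)
t(I) = 66/I
((t(-5)*(2 + n))*4)*(-6) = (((66/(-5))*(2 - 1))*4)*(-6) = (((66*(-⅕))*1)*4)*(-6) = (-66/5*1*4)*(-6) = -66/5*4*(-6) = -264/5*(-6) = 1584/5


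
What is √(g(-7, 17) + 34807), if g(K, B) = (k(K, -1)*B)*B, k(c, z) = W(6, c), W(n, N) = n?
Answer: √36541 ≈ 191.16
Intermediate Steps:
k(c, z) = 6
g(K, B) = 6*B² (g(K, B) = (6*B)*B = 6*B²)
√(g(-7, 17) + 34807) = √(6*17² + 34807) = √(6*289 + 34807) = √(1734 + 34807) = √36541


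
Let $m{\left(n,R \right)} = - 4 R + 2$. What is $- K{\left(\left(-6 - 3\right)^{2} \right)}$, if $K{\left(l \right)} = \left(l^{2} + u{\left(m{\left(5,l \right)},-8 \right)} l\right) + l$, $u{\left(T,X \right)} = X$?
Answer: $-5994$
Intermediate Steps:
$m{\left(n,R \right)} = 2 - 4 R$
$K{\left(l \right)} = l^{2} - 7 l$ ($K{\left(l \right)} = \left(l^{2} - 8 l\right) + l = l^{2} - 7 l$)
$- K{\left(\left(-6 - 3\right)^{2} \right)} = - \left(-6 - 3\right)^{2} \left(-7 + \left(-6 - 3\right)^{2}\right) = - \left(-9\right)^{2} \left(-7 + \left(-9\right)^{2}\right) = - 81 \left(-7 + 81\right) = - 81 \cdot 74 = \left(-1\right) 5994 = -5994$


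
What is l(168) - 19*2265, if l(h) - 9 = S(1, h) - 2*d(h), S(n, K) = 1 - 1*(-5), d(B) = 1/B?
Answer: -3613681/84 ≈ -43020.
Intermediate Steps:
d(B) = 1/B
S(n, K) = 6 (S(n, K) = 1 + 5 = 6)
l(h) = 15 - 2/h (l(h) = 9 + (6 - 2/h) = 15 - 2/h)
l(168) - 19*2265 = (15 - 2/168) - 19*2265 = (15 - 2*1/168) - 1*43035 = (15 - 1/84) - 43035 = 1259/84 - 43035 = -3613681/84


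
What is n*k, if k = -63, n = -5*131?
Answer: 41265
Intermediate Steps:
n = -655
n*k = -655*(-63) = 41265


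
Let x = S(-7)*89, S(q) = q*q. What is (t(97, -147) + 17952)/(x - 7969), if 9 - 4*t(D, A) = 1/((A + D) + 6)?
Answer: -3159949/635008 ≈ -4.9762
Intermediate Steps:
S(q) = q²
x = 4361 (x = (-7)²*89 = 49*89 = 4361)
t(D, A) = 9/4 - 1/(4*(6 + A + D)) (t(D, A) = 9/4 - 1/(4*((A + D) + 6)) = 9/4 - 1/(4*(6 + A + D)))
(t(97, -147) + 17952)/(x - 7969) = ((53 + 9*(-147) + 9*97)/(4*(6 - 147 + 97)) + 17952)/(4361 - 7969) = ((¼)*(53 - 1323 + 873)/(-44) + 17952)/(-3608) = ((¼)*(-1/44)*(-397) + 17952)*(-1/3608) = (397/176 + 17952)*(-1/3608) = (3159949/176)*(-1/3608) = -3159949/635008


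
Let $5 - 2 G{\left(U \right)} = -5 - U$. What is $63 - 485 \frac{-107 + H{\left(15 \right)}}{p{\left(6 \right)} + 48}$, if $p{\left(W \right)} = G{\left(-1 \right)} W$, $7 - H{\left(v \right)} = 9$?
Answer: $\frac{11518}{15} \approx 767.87$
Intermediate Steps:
$H{\left(v \right)} = -2$ ($H{\left(v \right)} = 7 - 9 = -2$)
$G{\left(U \right)} = 5 + \frac{U}{2}$ ($G{\left(U \right)} = \frac{5}{2} - \frac{-5 - U}{2} = \frac{5}{2} + \left(\frac{5}{2} + \frac{U}{2}\right) = 5 + \frac{U}{2}$)
$p{\left(W \right)} = \frac{9 W}{2}$ ($p{\left(W \right)} = \left(5 + \frac{1}{2} \left(-1\right)\right) W = \left(5 - \frac{1}{2}\right) W = \frac{9 W}{2}$)
$63 - 485 \frac{-107 + H{\left(15 \right)}}{p{\left(6 \right)} + 48} = 63 - 485 \frac{-107 - 2}{\frac{9}{2} \cdot 6 + 48} = 63 - 485 \left(- \frac{109}{27 + 48}\right) = 63 - 485 \left(- \frac{109}{75}\right) = 63 - 485 \left(\left(-109\right) \frac{1}{75}\right) = 63 - - \frac{10573}{15} = 63 + \frac{10573}{15} = \frac{11518}{15}$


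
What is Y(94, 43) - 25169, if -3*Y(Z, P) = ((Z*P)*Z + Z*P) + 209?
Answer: -459706/3 ≈ -1.5324e+5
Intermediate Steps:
Y(Z, P) = -209/3 - P*Z/3 - P*Z**2/3 (Y(Z, P) = -(((Z*P)*Z + Z*P) + 209)/3 = -(((P*Z)*Z + P*Z) + 209)/3 = -((P*Z**2 + P*Z) + 209)/3 = -((P*Z + P*Z**2) + 209)/3 = -(209 + P*Z + P*Z**2)/3 = -209/3 - P*Z/3 - P*Z**2/3)
Y(94, 43) - 25169 = (-209/3 - 1/3*43*94 - 1/3*43*94**2) - 25169 = (-209/3 - 4042/3 - 1/3*43*8836) - 25169 = (-209/3 - 4042/3 - 379948/3) - 25169 = -384199/3 - 25169 = -459706/3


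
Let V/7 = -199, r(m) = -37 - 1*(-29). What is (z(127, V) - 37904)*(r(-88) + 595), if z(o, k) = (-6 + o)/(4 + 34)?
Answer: -845415597/38 ≈ -2.2248e+7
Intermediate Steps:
r(m) = -8 (r(m) = -37 + 29 = -8)
V = -1393 (V = 7*(-199) = -1393)
z(o, k) = -3/19 + o/38 (z(o, k) = (-6 + o)/38 = (-6 + o)*(1/38) = -3/19 + o/38)
(z(127, V) - 37904)*(r(-88) + 595) = ((-3/19 + (1/38)*127) - 37904)*(-8 + 595) = ((-3/19 + 127/38) - 37904)*587 = (121/38 - 37904)*587 = -1440231/38*587 = -845415597/38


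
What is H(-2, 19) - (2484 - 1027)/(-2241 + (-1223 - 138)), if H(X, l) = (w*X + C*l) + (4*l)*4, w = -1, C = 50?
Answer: 4525569/3602 ≈ 1256.4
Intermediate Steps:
H(X, l) = -X + 66*l (H(X, l) = (-X + 50*l) + (4*l)*4 = (-X + 50*l) + 16*l = -X + 66*l)
H(-2, 19) - (2484 - 1027)/(-2241 + (-1223 - 138)) = (-1*(-2) + 66*19) - (2484 - 1027)/(-2241 + (-1223 - 138)) = (2 + 1254) - 1457/(-2241 - 1361) = 1256 - 1457/(-3602) = 1256 - 1457*(-1)/3602 = 1256 - 1*(-1457/3602) = 1256 + 1457/3602 = 4525569/3602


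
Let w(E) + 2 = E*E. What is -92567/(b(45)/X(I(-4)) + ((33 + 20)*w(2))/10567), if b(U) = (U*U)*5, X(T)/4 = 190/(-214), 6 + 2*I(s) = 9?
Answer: 74339817164/2289596669 ≈ 32.469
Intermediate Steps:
I(s) = 3/2 (I(s) = -3 + (1/2)*9 = -3 + 9/2 = 3/2)
w(E) = -2 + E**2 (w(E) = -2 + E*E = -2 + E**2)
X(T) = -380/107 (X(T) = 4*(190/(-214)) = 4*(190*(-1/214)) = 4*(-95/107) = -380/107)
b(U) = 5*U**2 (b(U) = U**2*5 = 5*U**2)
-92567/(b(45)/X(I(-4)) + ((33 + 20)*w(2))/10567) = -92567/((5*45**2)/(-380/107) + ((33 + 20)*(-2 + 2**2))/10567) = -92567/((5*2025)*(-107/380) + (53*(-2 + 4))*(1/10567)) = -92567/(10125*(-107/380) + (53*2)*(1/10567)) = -92567/(-216675/76 + 106*(1/10567)) = -92567/(-216675/76 + 106/10567) = -92567/(-2289596669/803092) = -92567*(-803092/2289596669) = 74339817164/2289596669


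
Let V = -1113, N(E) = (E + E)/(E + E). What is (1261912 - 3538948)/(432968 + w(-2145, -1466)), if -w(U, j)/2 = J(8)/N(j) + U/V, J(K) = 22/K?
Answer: -187728968/35695035 ≈ -5.2592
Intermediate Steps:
N(E) = 1 (N(E) = (2*E)/((2*E)) = (2*E)*(1/(2*E)) = 1)
w(U, j) = -11/2 + 2*U/1113 (w(U, j) = -2*((22/8)/1 + U/(-1113)) = -2*((22*(⅛))*1 + U*(-1/1113)) = -2*((11/4)*1 - U/1113) = -2*(11/4 - U/1113) = -11/2 + 2*U/1113)
(1261912 - 3538948)/(432968 + w(-2145, -1466)) = (1261912 - 3538948)/(432968 + (-11/2 + (2/1113)*(-2145))) = -2277036/(432968 + (-11/2 - 1430/371)) = -2277036/(432968 - 6941/742) = -2277036/321255315/742 = -2277036*742/321255315 = -187728968/35695035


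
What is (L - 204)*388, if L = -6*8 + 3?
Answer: -96612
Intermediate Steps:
L = -45 (L = -48 + 3 = -45)
(L - 204)*388 = (-45 - 204)*388 = -249*388 = -96612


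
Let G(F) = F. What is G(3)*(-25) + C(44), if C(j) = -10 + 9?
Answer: -76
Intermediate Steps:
C(j) = -1
G(3)*(-25) + C(44) = 3*(-25) - 1 = -75 - 1 = -76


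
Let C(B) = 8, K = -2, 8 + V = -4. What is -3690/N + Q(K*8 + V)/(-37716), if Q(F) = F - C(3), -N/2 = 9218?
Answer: 5826489/28972174 ≈ 0.20111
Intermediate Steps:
N = -18436 (N = -2*9218 = -18436)
V = -12 (V = -8 - 4 = -12)
Q(F) = -8 + F (Q(F) = F - 1*8 = F - 8 = -8 + F)
-3690/N + Q(K*8 + V)/(-37716) = -3690/(-18436) + (-8 + (-2*8 - 12))/(-37716) = -3690*(-1/18436) + (-8 + (-16 - 12))*(-1/37716) = 1845/9218 + (-8 - 28)*(-1/37716) = 1845/9218 - 36*(-1/37716) = 1845/9218 + 3/3143 = 5826489/28972174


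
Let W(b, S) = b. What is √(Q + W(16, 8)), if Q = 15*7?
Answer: 11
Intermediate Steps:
Q = 105
√(Q + W(16, 8)) = √(105 + 16) = √121 = 11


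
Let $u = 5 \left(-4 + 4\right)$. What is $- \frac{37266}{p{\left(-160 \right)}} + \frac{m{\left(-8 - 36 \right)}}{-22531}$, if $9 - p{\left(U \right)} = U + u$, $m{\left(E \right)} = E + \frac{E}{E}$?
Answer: $- \frac{839632979}{3807739} \approx -220.51$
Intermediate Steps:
$m{\left(E \right)} = 1 + E$ ($m{\left(E \right)} = E + 1 = 1 + E$)
$u = 0$ ($u = 5 \cdot 0 = 0$)
$p{\left(U \right)} = 9 - U$ ($p{\left(U \right)} = 9 - \left(U + 0\right) = 9 - U$)
$- \frac{37266}{p{\left(-160 \right)}} + \frac{m{\left(-8 - 36 \right)}}{-22531} = - \frac{37266}{9 - -160} + \frac{1 - 44}{-22531} = - \frac{37266}{9 + 160} + \left(1 - 44\right) \left(- \frac{1}{22531}\right) = - \frac{37266}{169} - - \frac{43}{22531} = \left(-37266\right) \frac{1}{169} + \frac{43}{22531} = - \frac{37266}{169} + \frac{43}{22531} = - \frac{839632979}{3807739}$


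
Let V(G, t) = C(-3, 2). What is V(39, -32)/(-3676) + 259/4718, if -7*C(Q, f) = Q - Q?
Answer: 37/674 ≈ 0.054896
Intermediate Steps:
C(Q, f) = 0 (C(Q, f) = -(Q - Q)/7 = -1/7*0 = 0)
V(G, t) = 0
V(39, -32)/(-3676) + 259/4718 = 0/(-3676) + 259/4718 = 0*(-1/3676) + 259*(1/4718) = 0 + 37/674 = 37/674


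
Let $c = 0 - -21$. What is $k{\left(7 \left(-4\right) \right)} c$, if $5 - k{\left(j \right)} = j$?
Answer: $693$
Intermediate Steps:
$k{\left(j \right)} = 5 - j$
$c = 21$ ($c = 0 + 21 = 21$)
$k{\left(7 \left(-4\right) \right)} c = \left(5 - 7 \left(-4\right)\right) 21 = \left(5 - -28\right) 21 = \left(5 + 28\right) 21 = 33 \cdot 21 = 693$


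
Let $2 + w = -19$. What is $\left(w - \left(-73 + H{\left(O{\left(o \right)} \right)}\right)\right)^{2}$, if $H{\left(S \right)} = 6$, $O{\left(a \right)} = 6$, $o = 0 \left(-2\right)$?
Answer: $2116$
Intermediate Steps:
$o = 0$
$w = -21$ ($w = -2 - 19 = -21$)
$\left(w - \left(-73 + H{\left(O{\left(o \right)} \right)}\right)\right)^{2} = \left(-21 + \left(73 - 6\right)\right)^{2} = \left(-21 + 67\right)^{2} = 46^{2} = 2116$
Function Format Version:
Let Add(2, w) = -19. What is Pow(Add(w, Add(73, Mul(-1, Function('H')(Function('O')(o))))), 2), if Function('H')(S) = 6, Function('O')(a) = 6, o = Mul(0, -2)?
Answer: 2116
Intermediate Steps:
o = 0
w = -21 (w = Add(-2, -19) = -21)
Pow(Add(w, Add(73, Mul(-1, Function('H')(Function('O')(o))))), 2) = Pow(Add(-21, Add(73, Mul(-1, 6))), 2) = Pow(Add(-21, Add(73, -6)), 2) = Pow(Add(-21, 67), 2) = Pow(46, 2) = 2116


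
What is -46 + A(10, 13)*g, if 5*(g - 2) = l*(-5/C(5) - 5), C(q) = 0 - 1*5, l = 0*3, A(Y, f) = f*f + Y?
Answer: 312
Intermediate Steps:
A(Y, f) = Y + f² (A(Y, f) = f² + Y = Y + f²)
l = 0
C(q) = -5 (C(q) = 0 - 5 = -5)
g = 2 (g = 2 + (0*(-5/(-5) - 5))/5 = 2 + (0*(-5*(-⅕) - 5))/5 = 2 + (0*(1 - 5))/5 = 2 + (0*(-4))/5 = 2 + (⅕)*0 = 2 + 0 = 2)
-46 + A(10, 13)*g = -46 + (10 + 13²)*2 = -46 + (10 + 169)*2 = -46 + 179*2 = -46 + 358 = 312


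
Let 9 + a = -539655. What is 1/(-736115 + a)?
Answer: -1/1275779 ≈ -7.8383e-7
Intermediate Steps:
a = -539664 (a = -9 - 539655 = -539664)
1/(-736115 + a) = 1/(-736115 - 539664) = 1/(-1275779) = -1/1275779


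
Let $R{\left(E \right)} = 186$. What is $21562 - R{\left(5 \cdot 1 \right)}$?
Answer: $21376$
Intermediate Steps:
$21562 - R{\left(5 \cdot 1 \right)} = 21562 - 186 = 21376$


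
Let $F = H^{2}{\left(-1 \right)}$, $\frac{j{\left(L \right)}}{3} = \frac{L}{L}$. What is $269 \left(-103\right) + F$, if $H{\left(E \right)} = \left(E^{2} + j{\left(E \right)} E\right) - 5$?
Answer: $-27658$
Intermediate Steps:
$j{\left(L \right)} = 3$ ($j{\left(L \right)} = 3 \frac{L}{L} = 3 \cdot 1 = 3$)
$H{\left(E \right)} = -5 + E^{2} + 3 E$ ($H{\left(E \right)} = \left(E^{2} + 3 E\right) - 5 = -5 + E^{2} + 3 E$)
$F = 49$ ($F = \left(-5 + \left(-1\right)^{2} + 3 \left(-1\right)\right)^{2} = \left(-5 + 1 - 3\right)^{2} = \left(-7\right)^{2} = 49$)
$269 \left(-103\right) + F = 269 \left(-103\right) + 49 = -27707 + 49 = -27658$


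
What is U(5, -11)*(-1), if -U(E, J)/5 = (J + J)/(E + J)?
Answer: 55/3 ≈ 18.333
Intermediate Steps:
U(E, J) = -10*J/(E + J) (U(E, J) = -5*(J + J)/(E + J) = -5*2*J/(E + J) = -10*J/(E + J))
U(5, -11)*(-1) = -10*(-11)/(5 - 11)*(-1) = -10*(-11)/(-6)*(-1) = -10*(-11)*(-⅙)*(-1) = -55/3*(-1) = 55/3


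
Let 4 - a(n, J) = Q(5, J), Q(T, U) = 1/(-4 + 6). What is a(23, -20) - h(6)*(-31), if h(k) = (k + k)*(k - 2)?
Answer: 2983/2 ≈ 1491.5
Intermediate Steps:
Q(T, U) = 1/2
h(k) = 2*k*(-2 + k) (h(k) = (2*k)*(-2 + k) = 2*k*(-2 + k))
a(n, J) = 7/2 (a(n, J) = 4 - 1*1/2 = 4 - 1/2 = 7/2)
a(23, -20) - h(6)*(-31) = 7/2 - 2*6*(-2 + 6)*(-31) = 7/2 - 2*6*4*(-31) = 7/2 - 48*(-31) = 7/2 - 1*(-1488) = 7/2 + 1488 = 2983/2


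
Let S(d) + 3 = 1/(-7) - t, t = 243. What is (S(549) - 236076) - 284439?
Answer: -3645328/7 ≈ -5.2076e+5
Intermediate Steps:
S(d) = -1723/7 (S(d) = -3 + (1/(-7) - 1*243) = -3 + (-⅐ - 243) = -3 - 1702/7 = -1723/7)
(S(549) - 236076) - 284439 = (-1723/7 - 236076) - 284439 = -1654255/7 - 284439 = -3645328/7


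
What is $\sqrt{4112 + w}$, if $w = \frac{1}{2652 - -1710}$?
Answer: $\frac{\sqrt{78239209290}}{4362} \approx 64.125$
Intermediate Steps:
$w = \frac{1}{4362}$ ($w = \frac{1}{2652 + 1710} = \frac{1}{4362} \approx 0.00022925$)
$\sqrt{4112 + w} = \sqrt{4112 + \frac{1}{4362}} = \sqrt{\frac{17936545}{4362}} = \frac{\sqrt{78239209290}}{4362}$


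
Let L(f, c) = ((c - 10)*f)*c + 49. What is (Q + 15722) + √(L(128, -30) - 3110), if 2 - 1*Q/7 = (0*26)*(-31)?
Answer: 15736 + 29*√179 ≈ 16124.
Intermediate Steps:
L(f, c) = 49 + c*f*(-10 + c) (L(f, c) = ((-10 + c)*f)*c + 49 = (f*(-10 + c))*c + 49 = c*f*(-10 + c) + 49 = 49 + c*f*(-10 + c))
Q = 14 (Q = 14 - 7*0*26*(-31) = 14 - 0*(-31) = 14 - 7*0 = 14 + 0 = 14)
(Q + 15722) + √(L(128, -30) - 3110) = (14 + 15722) + √((49 + 128*(-30)² - 10*(-30)*128) - 3110) = 15736 + √((49 + 128*900 + 38400) - 3110) = 15736 + √((49 + 115200 + 38400) - 3110) = 15736 + √(153649 - 3110) = 15736 + √150539 = 15736 + 29*√179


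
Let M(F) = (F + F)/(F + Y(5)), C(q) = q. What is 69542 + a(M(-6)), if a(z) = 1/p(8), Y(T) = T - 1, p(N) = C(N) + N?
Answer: 1112673/16 ≈ 69542.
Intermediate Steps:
p(N) = 2*N (p(N) = N + N = 2*N)
Y(T) = -1 + T
M(F) = 2*F/(4 + F) (M(F) = (F + F)/(F + (-1 + 5)) = (2*F)/(F + 4) = (2*F)/(4 + F) = 2*F/(4 + F))
a(z) = 1/16 (a(z) = 1/(2*8) = 1/16)
69542 + a(M(-6)) = 69542 + 1/16 = 1112673/16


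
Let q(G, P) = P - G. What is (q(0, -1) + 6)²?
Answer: 25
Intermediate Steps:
(q(0, -1) + 6)² = ((-1 - 1*0) + 6)² = ((-1 + 0) + 6)² = (-1 + 6)² = 5² = 25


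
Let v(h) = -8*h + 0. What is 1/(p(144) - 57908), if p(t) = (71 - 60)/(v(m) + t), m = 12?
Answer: -48/2779573 ≈ -1.7269e-5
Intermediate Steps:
v(h) = -8*h
p(t) = 11/(-96 + t) (p(t) = (71 - 60)/(-8*12 + t) = 11/(-96 + t))
1/(p(144) - 57908) = 1/(11/(-96 + 144) - 57908) = 1/(11/48 - 57908) = 1/(-2779573/48) = -48/2779573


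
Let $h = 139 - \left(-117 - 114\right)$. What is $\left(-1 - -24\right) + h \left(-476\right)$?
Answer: $-176097$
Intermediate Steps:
$h = 370$ ($h = 139 - -231 = 139 + 231 = 370$)
$\left(-1 - -24\right) + h \left(-476\right) = \left(-1 - -24\right) + 370 \left(-476\right) = \left(-1 + 24\right) - 176120 = 23 - 176120 = -176097$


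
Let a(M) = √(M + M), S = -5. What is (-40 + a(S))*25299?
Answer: -1011960 + 25299*I*√10 ≈ -1.012e+6 + 80003.0*I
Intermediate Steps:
a(M) = √2*√M (a(M) = √(2*M) = √2*√M)
(-40 + a(S))*25299 = (-40 + √2*√(-5))*25299 = (-40 + √2*(I*√5))*25299 = (-40 + I*√10)*25299 = -1011960 + 25299*I*√10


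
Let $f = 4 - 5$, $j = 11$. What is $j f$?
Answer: $-11$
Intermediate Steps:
$f = -1$ ($f = 4 - 5 = -1$)
$j f = 11 \left(-1\right) = -11$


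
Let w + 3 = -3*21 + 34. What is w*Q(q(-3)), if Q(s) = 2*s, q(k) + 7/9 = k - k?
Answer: 448/9 ≈ 49.778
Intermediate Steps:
q(k) = -7/9 (q(k) = -7/9 + (k - k) = -7/9 + 0 = -7/9)
w = -32 (w = -3 + (-3*21 + 34) = -3 + (-63 + 34) = -3 - 29 = -32)
w*Q(q(-3)) = -64*(-7)/9 = -32*(-14/9) = 448/9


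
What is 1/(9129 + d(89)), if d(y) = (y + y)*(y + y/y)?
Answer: 1/25149 ≈ 3.9763e-5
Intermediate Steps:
d(y) = 2*y*(1 + y) (d(y) = (2*y)*(y + 1) = (2*y)*(1 + y) = 2*y*(1 + y))
1/(9129 + d(89)) = 1/(9129 + 2*89*(1 + 89)) = 1/(9129 + 2*89*90) = 1/(9129 + 16020) = 1/25149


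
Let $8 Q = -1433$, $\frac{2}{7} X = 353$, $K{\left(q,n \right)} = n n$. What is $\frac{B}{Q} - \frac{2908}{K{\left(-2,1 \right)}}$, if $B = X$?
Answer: $- \frac{4177048}{1433} \approx -2914.9$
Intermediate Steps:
$K{\left(q,n \right)} = n^{2}$
$X = \frac{2471}{2}$ ($X = \frac{7}{2} \cdot 353 = \frac{2471}{2} \approx 1235.5$)
$Q = - \frac{1433}{8}$ ($Q = \frac{1}{8} \left(-1433\right) = - \frac{1433}{8} \approx -179.13$)
$B = \frac{2471}{2} \approx 1235.5$
$\frac{B}{Q} - \frac{2908}{K{\left(-2,1 \right)}} = \frac{2471}{2 \left(- \frac{1433}{8}\right)} - \frac{2908}{1^{2}} = \frac{2471}{2} \left(- \frac{8}{1433}\right) - \frac{2908}{1} = - \frac{9884}{1433} - 2908 = - \frac{4177048}{1433}$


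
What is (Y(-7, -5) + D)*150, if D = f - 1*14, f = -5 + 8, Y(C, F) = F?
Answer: -2400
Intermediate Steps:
f = 3
D = -11 (D = 3 - 1*14 = 3 - 14 = -11)
(Y(-7, -5) + D)*150 = (-5 - 11)*150 = -16*150 = -2400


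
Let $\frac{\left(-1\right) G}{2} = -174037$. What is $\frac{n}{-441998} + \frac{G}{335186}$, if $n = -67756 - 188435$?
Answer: $\frac{119859824189}{74075770814} \approx 1.6181$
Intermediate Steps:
$G = 348074$ ($G = \left(-2\right) \left(-174037\right) = 348074$)
$n = -256191$ ($n = -67756 - 188435 = -256191$)
$\frac{n}{-441998} + \frac{G}{335186} = - \frac{256191}{-441998} + \frac{348074}{335186} = \left(-256191\right) \left(- \frac{1}{441998}\right) + 348074 \cdot \frac{1}{335186} = \frac{256191}{441998} + \frac{174037}{167593} = \frac{119859824189}{74075770814}$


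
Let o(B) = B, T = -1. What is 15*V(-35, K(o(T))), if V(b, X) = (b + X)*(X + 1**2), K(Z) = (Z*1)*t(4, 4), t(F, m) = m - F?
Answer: -525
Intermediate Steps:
K(Z) = 0 (K(Z) = (Z*1)*(4 - 1*4) = Z*(4 - 4) = Z*0 = 0)
V(b, X) = (1 + X)*(X + b) (V(b, X) = (X + b)*(X + 1) = (X + b)*(1 + X) = (1 + X)*(X + b))
15*V(-35, K(o(T))) = 15*(0 - 35 + 0**2 + 0*(-35)) = 15*(0 - 35 + 0 + 0) = 15*(-35) = -525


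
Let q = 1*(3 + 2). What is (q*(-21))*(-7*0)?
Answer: 0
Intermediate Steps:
q = 5 (q = 1*5 = 5)
(q*(-21))*(-7*0) = (5*(-21))*(-7*0) = -105*0 = 0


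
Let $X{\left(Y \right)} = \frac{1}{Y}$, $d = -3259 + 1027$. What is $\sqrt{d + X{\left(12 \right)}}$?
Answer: $\frac{i \sqrt{80349}}{6} \approx 47.243 i$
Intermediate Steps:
$d = -2232$
$\sqrt{d + X{\left(12 \right)}} = \sqrt{-2232 + \frac{1}{12}} = \sqrt{- \frac{26783}{12}} = \frac{i \sqrt{80349}}{6}$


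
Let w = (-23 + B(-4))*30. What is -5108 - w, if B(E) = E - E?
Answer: -4418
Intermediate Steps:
B(E) = 0
w = -690 (w = (-23 + 0)*30 = -23*30 = -690)
-5108 - w = -5108 - 1*(-690) = -5108 + 690 = -4418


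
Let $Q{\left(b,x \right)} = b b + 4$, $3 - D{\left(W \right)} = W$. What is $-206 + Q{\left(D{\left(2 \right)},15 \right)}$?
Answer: $-201$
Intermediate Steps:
$D{\left(W \right)} = 3 - W$
$Q{\left(b,x \right)} = 4 + b^{2}$ ($Q{\left(b,x \right)} = b^{2} + 4 = 4 + b^{2}$)
$-206 + Q{\left(D{\left(2 \right)},15 \right)} = -206 + \left(4 + \left(3 - 2\right)^{2}\right) = -206 + \left(4 + 1^{2}\right) = -206 + \left(4 + 1\right) = -206 + 5 = -201$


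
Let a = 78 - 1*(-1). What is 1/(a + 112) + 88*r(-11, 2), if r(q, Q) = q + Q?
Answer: -151271/191 ≈ -792.00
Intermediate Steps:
r(q, Q) = Q + q
a = 79 (a = 78 - (-1) = 78 - 1*(-1) = 78 + 1 = 79)
1/(a + 112) + 88*r(-11, 2) = 1/(79 + 112) + 88*(2 - 11) = 1/191 + 88*(-9) = 1/191 - 792 = -151271/191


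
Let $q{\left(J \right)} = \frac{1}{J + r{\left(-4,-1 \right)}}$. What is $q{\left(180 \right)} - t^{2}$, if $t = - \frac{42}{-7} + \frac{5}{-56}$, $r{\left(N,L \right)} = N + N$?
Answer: $- \frac{4710339}{134848} \approx -34.931$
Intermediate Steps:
$r{\left(N,L \right)} = 2 N$
$q{\left(J \right)} = \frac{1}{-8 + J}$ ($q{\left(J \right)} = \frac{1}{J + 2 \left(-4\right)} = \frac{1}{J - 8} = \frac{1}{-8 + J}$)
$t = \frac{331}{56}$ ($t = \left(-42\right) \left(- \frac{1}{7}\right) + 5 \left(- \frac{1}{56}\right) = 6 - \frac{5}{56} = \frac{331}{56} \approx 5.9107$)
$q{\left(180 \right)} - t^{2} = \frac{1}{-8 + 180} - \left(\frac{331}{56}\right)^{2} = \frac{1}{172} - \frac{109561}{3136} = - \frac{4710339}{134848}$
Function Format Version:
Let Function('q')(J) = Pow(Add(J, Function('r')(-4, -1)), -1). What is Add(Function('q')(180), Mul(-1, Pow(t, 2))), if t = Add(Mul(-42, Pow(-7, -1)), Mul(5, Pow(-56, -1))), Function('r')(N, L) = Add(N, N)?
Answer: Rational(-4710339, 134848) ≈ -34.931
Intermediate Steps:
Function('r')(N, L) = Mul(2, N)
Function('q')(J) = Pow(Add(-8, J), -1) (Function('q')(J) = Pow(Add(J, Mul(2, -4)), -1) = Pow(Add(J, -8), -1) = Pow(Add(-8, J), -1))
t = Rational(331, 56) (t = Add(Mul(-42, Rational(-1, 7)), Mul(5, Rational(-1, 56))) = Add(6, Rational(-5, 56)) = Rational(331, 56) ≈ 5.9107)
Add(Function('q')(180), Mul(-1, Pow(t, 2))) = Add(Pow(Add(-8, 180), -1), Mul(-1, Pow(Rational(331, 56), 2))) = Add(Pow(172, -1), Mul(-1, Rational(109561, 3136))) = Add(Rational(1, 172), Rational(-109561, 3136)) = Rational(-4710339, 134848)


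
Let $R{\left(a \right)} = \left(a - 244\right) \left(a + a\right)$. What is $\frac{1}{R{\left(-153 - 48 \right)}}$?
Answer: $\frac{1}{178890} \approx 5.59 \cdot 10^{-6}$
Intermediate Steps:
$R{\left(a \right)} = 2 a \left(-244 + a\right)$ ($R{\left(a \right)} = \left(-244 + a\right) 2 a = 2 a \left(-244 + a\right)$)
$\frac{1}{R{\left(-153 - 48 \right)}} = \frac{1}{2 \left(-153 - 48\right) \left(-244 - 201\right)} = \frac{1}{2 \left(-201\right) \left(-244 - 201\right)} = \frac{1}{2 \left(-201\right) \left(-445\right)} = \frac{1}{178890}$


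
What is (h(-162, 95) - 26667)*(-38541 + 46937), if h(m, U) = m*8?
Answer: -234777348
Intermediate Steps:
h(m, U) = 8*m
(h(-162, 95) - 26667)*(-38541 + 46937) = (8*(-162) - 26667)*(-38541 + 46937) = (-1296 - 26667)*8396 = -27963*8396 = -234777348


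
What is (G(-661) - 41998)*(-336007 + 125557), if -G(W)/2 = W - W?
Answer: 8838479100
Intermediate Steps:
G(W) = 0 (G(W) = -2*(W - W) = -2*0 = 0)
(G(-661) - 41998)*(-336007 + 125557) = (0 - 41998)*(-336007 + 125557) = -41998*(-210450) = 8838479100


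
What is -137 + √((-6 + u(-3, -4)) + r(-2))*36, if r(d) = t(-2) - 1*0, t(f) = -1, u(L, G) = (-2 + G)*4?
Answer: -137 + 36*I*√31 ≈ -137.0 + 200.44*I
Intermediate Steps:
u(L, G) = -8 + 4*G
r(d) = -1 (r(d) = -1 - 1*0 = -1 + 0 = -1)
-137 + √((-6 + u(-3, -4)) + r(-2))*36 = -137 + √((-6 + (-8 + 4*(-4))) - 1)*36 = -137 + √((-6 + (-8 - 16)) - 1)*36 = -137 + √((-6 - 24) - 1)*36 = -137 + √(-30 - 1)*36 = -137 + √(-31)*36 = -137 + (I*√31)*36 = -137 + 36*I*√31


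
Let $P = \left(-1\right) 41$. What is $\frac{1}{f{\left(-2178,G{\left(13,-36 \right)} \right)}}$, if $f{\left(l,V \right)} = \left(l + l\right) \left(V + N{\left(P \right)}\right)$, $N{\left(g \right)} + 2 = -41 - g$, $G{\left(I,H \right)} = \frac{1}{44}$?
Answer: $\frac{1}{8613} \approx 0.0001161$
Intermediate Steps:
$P = -41$
$G{\left(I,H \right)} = \frac{1}{44}$
$N{\left(g \right)} = -43 - g$ ($N{\left(g \right)} = -2 - \left(41 + g\right) = -43 - g$)
$f{\left(l,V \right)} = 2 l \left(-2 + V\right)$ ($f{\left(l,V \right)} = \left(l + l\right) \left(V - 2\right) = 2 l \left(V + \left(-43 + 41\right)\right) = 2 l \left(V - 2\right) = 2 l \left(-2 + V\right)$)
$\frac{1}{f{\left(-2178,G{\left(13,-36 \right)} \right)}} = \frac{1}{2 \left(-2178\right) \left(-2 + \frac{1}{44}\right)} = \frac{1}{2 \left(-2178\right) \left(- \frac{87}{44}\right)} = \frac{1}{8613}$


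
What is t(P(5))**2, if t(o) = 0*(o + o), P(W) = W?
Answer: 0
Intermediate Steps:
t(o) = 0 (t(o) = 0*(2*o) = 0)
t(P(5))**2 = 0**2 = 0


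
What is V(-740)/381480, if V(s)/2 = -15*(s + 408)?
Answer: 83/3179 ≈ 0.026109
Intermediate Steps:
V(s) = -12240 - 30*s (V(s) = 2*(-15*(s + 408)) = 2*(-15*(408 + s)) = 2*(-6120 - 15*s) = -12240 - 30*s)
V(-740)/381480 = (-12240 - 30*(-740))/381480 = (-12240 + 22200)*(1/381480) = 9960*(1/381480) = 83/3179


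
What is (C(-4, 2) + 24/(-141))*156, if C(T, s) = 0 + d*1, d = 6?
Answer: 42744/47 ≈ 909.45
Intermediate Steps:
C(T, s) = 6 (C(T, s) = 0 + 6*1 = 0 + 6 = 6)
(C(-4, 2) + 24/(-141))*156 = (6 + 24/(-141))*156 = (6 + 24*(-1/141))*156 = (6 - 8/47)*156 = (274/47)*156 = 42744/47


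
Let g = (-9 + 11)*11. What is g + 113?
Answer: 135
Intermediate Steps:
g = 22 (g = 2*11 = 22)
g + 113 = 22 + 113 = 135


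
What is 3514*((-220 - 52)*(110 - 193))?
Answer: 79332064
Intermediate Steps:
3514*((-220 - 52)*(110 - 193)) = 3514*(-272*(-83)) = 3514*22576 = 79332064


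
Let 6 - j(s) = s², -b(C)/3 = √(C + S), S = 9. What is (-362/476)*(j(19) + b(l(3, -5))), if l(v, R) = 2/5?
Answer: 64255/238 + 543*√235/1190 ≈ 276.97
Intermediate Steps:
l(v, R) = ⅖ (l(v, R) = 2*(⅕) = ⅖)
b(C) = -3*√(9 + C) (b(C) = -3*√(C + 9) = -3*√(9 + C))
j(s) = 6 - s²
(-362/476)*(j(19) + b(l(3, -5))) = (-362/476)*((6 - 1*19²) - 3*√(9 + ⅖)) = (-362*1/476)*((6 - 1*361) - 3*√235/5) = -181*((6 - 361) - 3*√235/5)/238 = -181*(-355 - 3*√235/5)/238 = 64255/238 + 543*√235/1190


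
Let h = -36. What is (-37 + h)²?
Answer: 5329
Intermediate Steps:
(-37 + h)² = (-37 - 36)² = (-73)² = 5329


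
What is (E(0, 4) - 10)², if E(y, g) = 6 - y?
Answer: 16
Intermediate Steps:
(E(0, 4) - 10)² = ((6 - 1*0) - 10)² = ((6 + 0) - 10)² = (6 - 10)² = (-4)² = 16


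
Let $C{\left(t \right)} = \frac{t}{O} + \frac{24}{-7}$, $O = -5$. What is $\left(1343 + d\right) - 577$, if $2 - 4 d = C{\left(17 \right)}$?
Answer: $\frac{107549}{140} \approx 768.21$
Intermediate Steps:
$C{\left(t \right)} = - \frac{24}{7} - \frac{t}{5}$ ($C{\left(t \right)} = \frac{t}{-5} + \frac{24}{-7} = t \left(- \frac{1}{5}\right) + 24 \left(- \frac{1}{7}\right) = - \frac{t}{5} - \frac{24}{7} = - \frac{24}{7} - \frac{t}{5}$)
$d = \frac{309}{140}$ ($d = \frac{1}{2} - \frac{- \frac{24}{7} - \frac{17}{5}}{4} = \frac{1}{2} - - \frac{239}{140} = \frac{1}{2} + \frac{239}{140} = \frac{309}{140} \approx 2.2071$)
$\left(1343 + d\right) - 577 = \left(1343 + \frac{309}{140}\right) - 577 = \frac{188329}{140} - 577 = \frac{107549}{140}$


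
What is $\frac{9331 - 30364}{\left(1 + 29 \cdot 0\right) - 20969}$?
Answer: $\frac{21033}{20968} \approx 1.0031$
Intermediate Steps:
$\frac{9331 - 30364}{\left(1 + 29 \cdot 0\right) - 20969} = - \frac{21033}{\left(1 + 0\right) - 20969} = - \frac{21033}{1 - 20969} = - \frac{21033}{-20968} = \left(-21033\right) \left(- \frac{1}{20968}\right) = \frac{21033}{20968}$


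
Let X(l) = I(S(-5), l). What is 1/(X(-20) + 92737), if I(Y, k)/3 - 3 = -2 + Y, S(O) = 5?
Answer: 1/92755 ≈ 1.0781e-5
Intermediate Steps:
I(Y, k) = 3 + 3*Y (I(Y, k) = 9 + 3*(-2 + Y) = 9 + (-6 + 3*Y) = 3 + 3*Y)
X(l) = 18 (X(l) = 3 + 3*5 = 3 + 15 = 18)
1/(X(-20) + 92737) = 1/(18 + 92737) = 1/92755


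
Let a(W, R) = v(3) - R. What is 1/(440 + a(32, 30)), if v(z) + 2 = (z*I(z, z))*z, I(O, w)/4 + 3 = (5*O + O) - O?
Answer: 1/840 ≈ 0.0011905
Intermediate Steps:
I(O, w) = -12 + 20*O (I(O, w) = -12 + 4*((5*O + O) - O) = -12 + 4*(6*O - O) = -12 + 4*(5*O) = -12 + 20*O)
v(z) = -2 + z²*(-12 + 20*z) (v(z) = -2 + (z*(-12 + 20*z))*z = -2 + z²*(-12 + 20*z))
a(W, R) = 430 - R (a(W, R) = (-2 - 12*3² + 20*3³) - R = (-2 - 12*9 + 20*27) - R = (-2 - 108 + 540) - R = 430 - R)
1/(440 + a(32, 30)) = 1/(440 + (430 - 1*30)) = 1/(440 + (430 - 30)) = 1/(440 + 400) = 1/840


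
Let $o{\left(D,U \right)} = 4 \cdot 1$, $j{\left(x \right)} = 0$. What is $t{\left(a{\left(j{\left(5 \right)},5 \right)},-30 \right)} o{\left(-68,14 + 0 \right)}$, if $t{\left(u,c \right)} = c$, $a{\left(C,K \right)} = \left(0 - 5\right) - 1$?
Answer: $-120$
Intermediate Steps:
$a{\left(C,K \right)} = -6$ ($a{\left(C,K \right)} = -5 - 1 = -6$)
$o{\left(D,U \right)} = 4$
$t{\left(a{\left(j{\left(5 \right)},5 \right)},-30 \right)} o{\left(-68,14 + 0 \right)} = \left(-30\right) 4 = -120$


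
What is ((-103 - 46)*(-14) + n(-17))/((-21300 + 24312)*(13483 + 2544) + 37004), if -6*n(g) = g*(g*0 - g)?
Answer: 12805/289861968 ≈ 4.4176e-5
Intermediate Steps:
n(g) = g²/6 (n(g) = -g*(g*0 - g)/6 = -g*(0 - g)/6 = -g*(-g)/6 = -(-1)*g²/6 = g²/6)
((-103 - 46)*(-14) + n(-17))/((-21300 + 24312)*(13483 + 2544) + 37004) = ((-103 - 46)*(-14) + (⅙)*(-17)²)/((-21300 + 24312)*(13483 + 2544) + 37004) = (-149*(-14) + (⅙)*289)/(3012*16027 + 37004) = (2086 + 289/6)/(48273324 + 37004) = (12805/6)/48310328 = (12805/6)*(1/48310328) = 12805/289861968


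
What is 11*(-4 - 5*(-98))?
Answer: 5346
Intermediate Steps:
11*(-4 - 5*(-98)) = 11*(-4 + 490) = 11*486 = 5346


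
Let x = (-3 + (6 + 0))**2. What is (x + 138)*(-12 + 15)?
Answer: 441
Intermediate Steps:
x = 9 (x = (-3 + 6)**2 = 3**2 = 9)
(x + 138)*(-12 + 15) = (9 + 138)*(-12 + 15) = 147*3 = 441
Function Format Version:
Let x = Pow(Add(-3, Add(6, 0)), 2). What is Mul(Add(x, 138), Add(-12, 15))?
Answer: 441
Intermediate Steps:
x = 9 (x = Pow(Add(-3, 6), 2) = Pow(3, 2) = 9)
Mul(Add(x, 138), Add(-12, 15)) = Mul(Add(9, 138), Add(-12, 15)) = Mul(147, 3) = 441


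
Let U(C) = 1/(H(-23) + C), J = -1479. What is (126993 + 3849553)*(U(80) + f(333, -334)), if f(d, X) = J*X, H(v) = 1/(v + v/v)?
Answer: 3455305901578216/1759 ≈ 1.9644e+12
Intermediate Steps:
H(v) = 1/(1 + v) (H(v) = 1/(v + 1) = 1/(1 + v))
U(C) = 1/(-1/22 + C) (U(C) = 1/(1/(1 - 23) + C) = 1/(1/(-22) + C) = 1/(-1/22 + C))
f(d, X) = -1479*X
(126993 + 3849553)*(U(80) + f(333, -334)) = (126993 + 3849553)*(22/(-1 + 22*80) - 1479*(-334)) = 3976546*(22/(-1 + 1760) + 493986) = 3976546*(22/1759 + 493986) = 3976546*(868921396/1759) = 3455305901578216/1759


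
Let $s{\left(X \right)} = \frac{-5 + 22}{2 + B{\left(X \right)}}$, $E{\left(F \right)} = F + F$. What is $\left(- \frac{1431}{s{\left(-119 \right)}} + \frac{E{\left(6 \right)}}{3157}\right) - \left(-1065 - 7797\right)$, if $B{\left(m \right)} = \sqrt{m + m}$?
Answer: $\frac{466579548}{53669} - \frac{1431 i \sqrt{238}}{17} \approx 8693.7 - 1298.6 i$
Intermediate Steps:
$B{\left(m \right)} = \sqrt{2} \sqrt{m}$ ($B{\left(m \right)} = \sqrt{2 m} = \sqrt{2} \sqrt{m}$)
$E{\left(F \right)} = 2 F$
$s{\left(X \right)} = \frac{17}{2 + \sqrt{2} \sqrt{X}}$ ($s{\left(X \right)} = \frac{-5 + 22}{2 + \sqrt{2} \sqrt{X}} = \frac{17}{2 + \sqrt{2} \sqrt{X}}$)
$\left(- \frac{1431}{s{\left(-119 \right)}} + \frac{E{\left(6 \right)}}{3157}\right) - \left(-1065 - 7797\right) = \left(- \frac{1431}{17 \frac{1}{2 + \sqrt{2} \sqrt{-119}}} + \frac{2 \cdot 6}{3157}\right) - \left(-1065 - 7797\right) = \left(- \frac{1431}{17 \frac{1}{2 + \sqrt{2} i \sqrt{119}}} + 12 \cdot \frac{1}{3157}\right) - -8862 = \left(- \frac{1431}{17 \frac{1}{2 + i \sqrt{238}}} + \frac{12}{3157}\right) + 8862 = \left(- 1431 \left(\frac{2}{17} + \frac{i \sqrt{238}}{17}\right) + \frac{12}{3157}\right) + 8862 = \left(\left(- \frac{2862}{17} - \frac{1431 i \sqrt{238}}{17}\right) + \frac{12}{3157}\right) + 8862 = \left(- \frac{9035130}{53669} - \frac{1431 i \sqrt{238}}{17}\right) + 8862 = \frac{466579548}{53669} - \frac{1431 i \sqrt{238}}{17}$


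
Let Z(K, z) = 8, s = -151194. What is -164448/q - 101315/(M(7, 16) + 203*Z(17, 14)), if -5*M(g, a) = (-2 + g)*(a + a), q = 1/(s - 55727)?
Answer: 54172169314621/1592 ≈ 3.4028e+10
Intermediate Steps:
q = -1/206921 (q = 1/(-151194 - 55727) = 1/(-206921) = -1/206921 ≈ -4.8328e-6)
M(g, a) = -2*a*(-2 + g)/5 (M(g, a) = -(-2 + g)*(a + a)/5 = -(-2 + g)*2*a/5 = -2*a*(-2 + g)/5)
-164448/q - 101315/(M(7, 16) + 203*Z(17, 14)) = -164448/(-1/206921) - 101315/((2/5)*16*(2 - 1*7) + 203*8) = -164448*(-206921) - 101315/((2/5)*16*(2 - 7) + 1624) = 34027744608 - 101315/((2/5)*16*(-5) + 1624) = 34027744608 - 101315/(-32 + 1624) = 34027744608 - 101315/1592 = 54172169314621/1592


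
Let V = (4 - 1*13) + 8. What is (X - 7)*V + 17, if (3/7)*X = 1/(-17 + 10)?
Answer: 73/3 ≈ 24.333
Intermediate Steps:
X = -⅓ (X = 7/(3*(-17 + 10)) = (7/3)/(-7) = (7/3)*(-⅐) = -⅓ ≈ -0.33333)
V = -1 (V = (4 - 13) + 8 = -9 + 8 = -1)
(X - 7)*V + 17 = (-⅓ - 7)*(-1) + 17 = -22/3*(-1) + 17 = 22/3 + 17 = 73/3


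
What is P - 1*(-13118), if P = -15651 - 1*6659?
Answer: -9192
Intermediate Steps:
P = -22310 (P = -15651 - 6659 = -22310)
P - 1*(-13118) = -22310 - 1*(-13118) = -22310 + 13118 = -9192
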